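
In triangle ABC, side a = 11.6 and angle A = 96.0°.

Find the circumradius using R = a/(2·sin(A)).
R = a/(2·sin(A)) = 11.6/(2·sin(96.0°))
sin(96.0°) ≈ 0.994522
R ≈ 11.6/(2·0.994522) = 11.6/1.98904 ≈ 5.83195

R = 5.832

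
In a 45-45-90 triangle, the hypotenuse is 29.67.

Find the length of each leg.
In a 45-45-90 triangle hypotenuse = leg·√2, so leg = hypotenuse/√2.
Leg = 29.67/√2 ≈ 29.67/1.41421 ≈ 20.9799

Each leg = 20.98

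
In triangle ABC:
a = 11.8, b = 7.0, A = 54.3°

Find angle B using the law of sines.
a/sin(A) = b/sin(B)  ⇒  sin(B) = b·sin(A)/a = 7.0·sin(54.3°)/11.8
sin(54.3°) ≈ 0.812084
sin(B) ≈ 7.0·0.812084/11.8 ≈ 5.68458/11.8 ≈ 0.481744
B = arcsin(0.481744) ≈ 28.7994°
(Since b ≤ a we need B ≤ A, so the obtuse alternative 180° − 28.7994° ≈ 151.201° is rejected.)

B = 28.8°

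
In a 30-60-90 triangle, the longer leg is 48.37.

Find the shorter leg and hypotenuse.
In a 30-60-90 triangle the sides are in ratio 1 : √3 : 2, so short leg = long leg/√3 and hypotenuse = 2·(short leg).
Short leg = 48.37/√3 ≈ 48.37/1.73205 ≈ 27.9264
Hypotenuse = 2·27.9264 ≈ 55.8529

Short leg = 27.93, Hypotenuse = 55.85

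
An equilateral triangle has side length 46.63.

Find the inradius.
r = Area/s with s the semi-perimeter.
Area = (√3/4)·46.63² = (√3/4)·2174.3569 ≈ 0.433013·2174.3569 ≈ 941.524
s = 3·46.63/2 = 69.945
r ≈ 941.524/69.945 ≈ 13.4609
(Equivalently r = side/(2√3) = 46.63/3.4641 ≈ 13.4609.)

r = 13.46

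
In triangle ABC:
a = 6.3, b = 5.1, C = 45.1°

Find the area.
Two sides and the included angle (SAS): A = ½·a·b·sin(C) = ½·6.3·5.1·sin(45.1°)
sin(45.1°) ≈ 0.70834
A ≈ ½·32.13·0.70834 = 16.065·0.70834 ≈ 11.3795

Area = 11.38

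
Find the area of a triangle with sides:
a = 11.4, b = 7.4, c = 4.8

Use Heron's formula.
s = (11.4 + 7.4 + 4.8)/2 = 23.6/2 = 11.8
s − a = 0.4, s − b = 4.4, s − c = 7
s(s−a)(s−b)(s−c) = 11.8·0.4·4.4·7 ≈ 145.376
Area = √145.376 ≈ 12.0572

Area = 12.06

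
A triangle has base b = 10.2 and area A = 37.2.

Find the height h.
A = ½·b·h  ⇒  h = 2A/b = 2·37.2/10.2 = 74.4/10.2 ≈ 7.29412

h = 7.294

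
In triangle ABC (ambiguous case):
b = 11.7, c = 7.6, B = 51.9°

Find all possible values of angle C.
b/sin(B) = c/sin(C)  ⇒  sin(C) = c·sin(B)/b = 7.6·sin(51.9°)/11.7
sin(51.9°) ≈ 0.786935
sin(C) ≈ 7.6·0.786935/11.7 ≈ 5.98071/11.7 ≈ 0.511171
Candidate 1: C₁ = arcsin(0.511171) ≈ 30.7419°  →  A = 180° − 51.9° − 30.7419° ≈ 97.3581° > 0, valid
Candidate 2: C₂ = 180° − C₁ ≈ 149.258°  →  A = 180° − 51.9° − 149.258° ≈ -21.1581° ≤ 0, not a valid triangle

C = 30.74° (one solution)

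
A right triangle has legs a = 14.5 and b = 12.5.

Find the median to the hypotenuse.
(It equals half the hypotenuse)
Hypotenuse c = √(a² + b²) = √(210.25 + 156.25) = √366.5 ≈ 19.1442
Median to hypotenuse = c/2 ≈ 19.1442/2 ≈ 9.57209

Median = 9.572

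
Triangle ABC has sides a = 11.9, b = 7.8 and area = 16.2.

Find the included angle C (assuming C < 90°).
Area = ½·a·b·sin(C)  ⇒  sin(C) = 2·Area/(a·b) = 2·16.2/(11.9·7.8) = 32.4/92.82 ≈ 0.349063
C = arcsin(0.349063) ≈ 20.43° (taking the acute solution since C < 90°)

C = 20.43°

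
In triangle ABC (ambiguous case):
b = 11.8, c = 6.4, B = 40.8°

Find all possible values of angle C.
b/sin(B) = c/sin(C)  ⇒  sin(C) = c·sin(B)/b = 6.4·sin(40.8°)/11.8
sin(40.8°) ≈ 0.653421
sin(C) ≈ 6.4·0.653421/11.8 ≈ 4.18189/11.8 ≈ 0.354398
Candidate 1: C₁ = arcsin(0.354398) ≈ 20.7565°  →  A = 180° − 40.8° − 20.7565° ≈ 118.443° > 0, valid
Candidate 2: C₂ = 180° − C₁ ≈ 159.243°  →  A = 180° − 40.8° − 159.243° ≈ -20.0435° ≤ 0, not a valid triangle

C = 20.76° (one solution)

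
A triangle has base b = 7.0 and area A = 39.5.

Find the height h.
A = ½·b·h  ⇒  h = 2A/b = 2·39.5/7.0 = 79/7.0 ≈ 11.2857

h = 11.29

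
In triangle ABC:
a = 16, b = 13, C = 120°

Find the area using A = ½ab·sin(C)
A = ½·a·b·sin(C) = ½·16·13·sin(120°)
sin(120°) ≈ 0.866025
A ≈ ½·208·0.866025 = 104·0.866025 ≈ 90.0666

Area = 90.07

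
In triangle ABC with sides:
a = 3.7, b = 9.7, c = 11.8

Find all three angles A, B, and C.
Law of cosines for each angle (a² = 13.69, b² = 94.09, c² = 139.24):
cos(A) = (b² + c² − a²)/(2bc) = (94.09 + 139.24 − 13.69)/(2·9.7·11.8) = 219.64/228.92 ≈ 0.959462  ⇒  A ≈ 16.37°
cos(B) = (a² + c² − b²)/(2ac) = (13.69 + 139.24 − 94.09)/(2·3.7·11.8) = 58.84/87.32 ≈ 0.673843  ⇒  B ≈ 47.6356°
cos(C) = (a² + b² − c²)/(2ab) = (13.69 + 94.09 − 139.24)/(2·3.7·9.7) = -31.46/71.78 ≈ -0.438284  ⇒  C ≈ 115.994°
Check: A + B + C ≈ 180°

A = 16.37°, B = 47.64°, C = 116°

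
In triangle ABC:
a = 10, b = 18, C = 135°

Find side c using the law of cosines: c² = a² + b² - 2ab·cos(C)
c² = 10² + 18² − 2·10·18·cos(135°)
cos(135°) ≈ -0.707107
c² ≈ 100 + 324 − 360·(-0.707107) ≈ 424 + 254.558 ≈ 678.558
c ≈ √678.558 ≈ 26.0492

c = 26.05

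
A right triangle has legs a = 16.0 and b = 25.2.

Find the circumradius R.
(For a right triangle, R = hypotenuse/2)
Hypotenuse c = √(a² + b²) = √(256 + 635.04) = √891.04 ≈ 29.8503
R = c/2 ≈ 29.8503/2 ≈ 14.9251

R = 14.93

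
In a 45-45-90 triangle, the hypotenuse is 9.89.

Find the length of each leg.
In a 45-45-90 triangle hypotenuse = leg·√2, so leg = hypotenuse/√2.
Leg = 9.89/√2 ≈ 9.89/1.41421 ≈ 6.99329

Each leg = 6.993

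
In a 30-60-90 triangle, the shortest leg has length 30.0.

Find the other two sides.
In a 30-60-90 triangle the sides are in ratio 1 : √3 : 2 (short leg : long leg : hypotenuse).
Long leg = 30.0·√3 ≈ 30.0·1.73205 ≈ 51.9615
Hypotenuse = 2·30.0 = 60

Long leg = 30.0√3 = 51.96, Hypotenuse = 60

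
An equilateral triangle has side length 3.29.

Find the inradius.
r = Area/s with s the semi-perimeter.
Area = (√3/4)·3.29² = (√3/4)·10.8241 ≈ 0.433013·10.8241 ≈ 4.68697
s = 3·3.29/2 = 4.935
r ≈ 4.68697/4.935 ≈ 0.949741
(Equivalently r = side/(2√3) = 3.29/3.4641 ≈ 0.949741.)

r = 0.9497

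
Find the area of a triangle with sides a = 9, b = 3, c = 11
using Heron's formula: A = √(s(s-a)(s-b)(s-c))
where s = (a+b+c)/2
s = (9 + 3 + 11)/2 = 23/2 = 11.5
s − a = 2.5, s − b = 8.5, s − c = 0.5
s(s−a)(s−b)(s−c) = 11.5·2.5·8.5·0.5 = 122.1875
Area = √122.1875 ≈ 11.0538

s = 11.5, Area = 11.05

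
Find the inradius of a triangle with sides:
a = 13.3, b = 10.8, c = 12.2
r = Area/s where s is the semi-perimeter.
s = (13.3 + 10.8 + 12.2)/2 = 36.3/2 = 18.15
Area = √(s(s−a)(s−b)(s−c)) = √(18.15·4.85·7.35·5.95) ≈ √3849.66 ≈ 62.0456
r ≈ 62.0456/18.15 ≈ 3.41849

r = 3.418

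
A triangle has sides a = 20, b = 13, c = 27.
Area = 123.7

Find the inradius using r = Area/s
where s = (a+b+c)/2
s = (20 + 13 + 27)/2 = 60/2 = 30
r = Area/s = 123.7/30 ≈ 4.12333

r = 4.123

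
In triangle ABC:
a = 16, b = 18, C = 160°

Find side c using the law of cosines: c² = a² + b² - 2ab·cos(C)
c² = 16² + 18² − 2·16·18·cos(160°)
cos(160°) ≈ -0.939693
c² ≈ 256 + 324 − 576·(-0.939693) ≈ 580 + 541.263 ≈ 1121.26
c ≈ √1121.26 ≈ 33.4853

c = 33.49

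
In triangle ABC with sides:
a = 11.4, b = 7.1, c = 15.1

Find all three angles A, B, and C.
Law of cosines for each angle (a² = 129.96, b² = 50.41, c² = 228.01):
cos(A) = (b² + c² − a²)/(2bc) = (50.41 + 228.01 − 129.96)/(2·7.1·15.1) = 148.46/214.42 ≈ 0.692379  ⇒  A ≈ 46.1812°
cos(B) = (a² + c² − b²)/(2ac) = (129.96 + 228.01 − 50.41)/(2·11.4·15.1) = 307.56/344.28 ≈ 0.893343  ⇒  B ≈ 26.7037°
cos(C) = (a² + b² − c²)/(2ab) = (129.96 + 50.41 − 228.01)/(2·11.4·7.1) = -47.64/161.88 ≈ -0.294292  ⇒  C ≈ 107.115°
Check: A + B + C ≈ 180°

A = 46.18°, B = 26.7°, C = 107.1°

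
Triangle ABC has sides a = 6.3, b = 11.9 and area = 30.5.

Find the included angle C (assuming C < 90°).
Area = ½·a·b·sin(C)  ⇒  sin(C) = 2·Area/(a·b) = 2·30.5/(6.3·11.9) = 61/74.97 ≈ 0.813659
C = arcsin(0.813659) ≈ 54.455° (taking the acute solution since C < 90°)

C = 54.45°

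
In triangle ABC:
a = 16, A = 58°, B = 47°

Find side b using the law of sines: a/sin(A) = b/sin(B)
a/sin(A) = b/sin(B)  ⇒  b = a·sin(B)/sin(A) = 16·sin(47°)/sin(58°)
sin(47°) ≈ 0.731354, sin(58°) ≈ 0.848048
b ≈ 16·0.731354/0.848048 ≈ 11.7017/0.848048 ≈ 13.7983

b = 13.8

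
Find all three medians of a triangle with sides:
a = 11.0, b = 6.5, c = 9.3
Median formula: m_a = ½√(2b² + 2c² − a²) (and cyclically). a² = 121, b² = 42.25, c² = 86.49.
m_a = ½√(2·42.25 + 2·86.49 − 121) = ½√136.48 ≈ ½·11.6825 ≈ 5.84123
m_b = ½√(2·121 + 2·86.49 − 42.25) = ½√372.73 ≈ ½·19.3062 ≈ 9.65311
m_c = ½√(2·121 + 2·42.25 − 86.49) = ½√240.01 ≈ ½·15.4923 ≈ 7.74613

m_a = 5.841, m_b = 9.653, m_c = 7.746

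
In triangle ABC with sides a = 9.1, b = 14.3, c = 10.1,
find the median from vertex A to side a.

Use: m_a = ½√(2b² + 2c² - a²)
m_a = ½√(2·14.3² + 2·10.1² − 9.1²) = ½√(2·204.49 + 2·102.01 − 82.81) = ½√(408.98 + 204.02 − 82.81) = ½√530.19
√530.19 ≈ 23.0259, so m_a ≈ 11.5129

m_a = 11.51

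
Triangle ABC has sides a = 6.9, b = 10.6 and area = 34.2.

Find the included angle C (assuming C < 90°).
Area = ½·a·b·sin(C)  ⇒  sin(C) = 2·Area/(a·b) = 2·34.2/(6.9·10.6) = 68.4/73.14 ≈ 0.935193
C = arcsin(0.935193) ≈ 69.2593° (taking the acute solution since C < 90°)

C = 69.26°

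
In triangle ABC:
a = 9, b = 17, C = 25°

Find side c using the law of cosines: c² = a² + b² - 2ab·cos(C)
c² = 9² + 17² − 2·9·17·cos(25°)
cos(25°) ≈ 0.906308
c² ≈ 81 + 289 − 306·(0.906308) ≈ 370 − 277.33 ≈ 92.6698
c ≈ √92.6698 ≈ 9.62652

c = 9.627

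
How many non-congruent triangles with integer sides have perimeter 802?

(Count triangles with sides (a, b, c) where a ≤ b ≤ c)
Let a ≤ b ≤ c with a + b + c = 802. The only binding inequality is a + b > c, i.e. 802 − c > c, so c < 802/2; and c ≥ 802/3 since c is the largest side.
So 268 ≤ c ≤ 400. For each c, b runs from ⌈(802 − c)/2⌉ up to c (then a = 802 − b − c satisfies 1 ≤ a ≤ b automatically), giving c − ⌈(802 − c)/2⌉ + 1 choices.
Summing over c: 2 + 3 + 5 + 6 + … + 198 + 200  (133 terms, c = 268, …, 400) = 13400
Check (closed form: nearest integer to p²/48 for even p, (p+3)²/48 for odd p): 802²/48 = 643204/48 ≈ 13400.08 → 13400

13400 triangles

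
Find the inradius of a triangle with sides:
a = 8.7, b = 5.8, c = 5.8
r = Area/s where s is the semi-perimeter.
s = (8.7 + 5.8 + 5.8)/2 = 20.3/2 = 10.15
Area = √(s(s−a)(s−b)(s−c)) = √(10.15·1.45·4.35·4.35) ≈ √278.492 ≈ 16.6881
r ≈ 16.6881/10.15 ≈ 1.64415

r = 1.644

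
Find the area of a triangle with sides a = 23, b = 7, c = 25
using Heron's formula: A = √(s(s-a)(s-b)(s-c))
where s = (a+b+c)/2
s = (23 + 7 + 25)/2 = 55/2 = 27.5
s − a = 4.5, s − b = 20.5, s − c = 2.5
s(s−a)(s−b)(s−c) = 27.5·4.5·20.5·2.5 = 6342.1875
Area = √6342.1875 ≈ 79.6379

s = 27.5, Area = 79.64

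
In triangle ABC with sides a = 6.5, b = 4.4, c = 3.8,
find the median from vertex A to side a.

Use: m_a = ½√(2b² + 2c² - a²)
m_a = ½√(2·4.4² + 2·3.8² − 6.5²) = ½√(2·19.36 + 2·14.44 − 42.25) = ½√(38.72 + 28.88 − 42.25) = ½√25.35
√25.35 ≈ 5.03488, so m_a ≈ 2.51744

m_a = 2.517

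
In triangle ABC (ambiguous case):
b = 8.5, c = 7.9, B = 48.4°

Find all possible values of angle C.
b/sin(B) = c/sin(C)  ⇒  sin(C) = c·sin(B)/b = 7.9·sin(48.4°)/8.5
sin(48.4°) ≈ 0.747798
sin(C) ≈ 7.9·0.747798/8.5 ≈ 5.9076/8.5 ≈ 0.695012
Candidate 1: C₁ = arcsin(0.695012) ≈ 44.0282°  →  A = 180° − 48.4° − 44.0282° ≈ 87.5718° > 0, valid
Candidate 2: C₂ = 180° − C₁ ≈ 135.972°  →  A = 180° − 48.4° − 135.972° ≈ -4.3718° ≤ 0, not a valid triangle

C = 44.03° (one solution)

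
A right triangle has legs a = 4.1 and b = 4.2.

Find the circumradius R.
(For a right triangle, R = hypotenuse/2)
Hypotenuse c = √(a² + b²) = √(16.81 + 17.64) = √34.45 ≈ 5.86941
R = c/2 ≈ 5.86941/2 ≈ 2.93471

R = 2.935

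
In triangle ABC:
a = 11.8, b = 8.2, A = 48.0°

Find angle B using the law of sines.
a/sin(A) = b/sin(B)  ⇒  sin(B) = b·sin(A)/a = 8.2·sin(48.0°)/11.8
sin(48.0°) ≈ 0.743145
sin(B) ≈ 8.2·0.743145/11.8 ≈ 6.09379/11.8 ≈ 0.516423
B = arcsin(0.516423) ≈ 31.0926°
(Since b ≤ a we need B ≤ A, so the obtuse alternative 180° − 31.0926° ≈ 148.907° is rejected.)

B = 31.09°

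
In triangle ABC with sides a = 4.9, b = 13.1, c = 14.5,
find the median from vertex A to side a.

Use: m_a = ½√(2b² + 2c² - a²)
m_a = ½√(2·13.1² + 2·14.5² − 4.9²) = ½√(2·171.61 + 2·210.25 − 24.01) = ½√(343.22 + 420.5 − 24.01) = ½√739.71
√739.71 ≈ 27.1976, so m_a ≈ 13.5988

m_a = 13.6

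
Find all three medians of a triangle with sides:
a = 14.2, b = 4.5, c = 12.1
Median formula: m_a = ½√(2b² + 2c² − a²) (and cyclically). a² = 201.64, b² = 20.25, c² = 146.41.
m_a = ½√(2·20.25 + 2·146.41 − 201.64) = ½√131.68 ≈ ½·11.4752 ≈ 5.7376
m_b = ½√(2·201.64 + 2·146.41 − 20.25) = ½√675.85 ≈ ½·25.9971 ≈ 12.9986
m_c = ½√(2·201.64 + 2·20.25 − 146.41) = ½√297.37 ≈ ½·17.2444 ≈ 8.62221

m_a = 5.738, m_b = 13, m_c = 8.622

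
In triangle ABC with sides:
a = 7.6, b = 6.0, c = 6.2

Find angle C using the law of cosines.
c² = a² + b² − 2ab·cos(C)  ⇒  cos(C) = (a² + b² − c²)/(2ab)
cos(C) = (7.6² + 6.0² − 6.2²)/(2·7.6·6.0) = (57.76 + 36 − 38.44)/91.2 = 55.32/91.2 ≈ 0.606579
C = arccos(0.606579) ≈ 52.6575°

C = 52.66°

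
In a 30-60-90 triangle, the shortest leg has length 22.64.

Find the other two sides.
In a 30-60-90 triangle the sides are in ratio 1 : √3 : 2 (short leg : long leg : hypotenuse).
Long leg = 22.64·√3 ≈ 22.64·1.73205 ≈ 39.2136
Hypotenuse = 2·22.64 = 45.28

Long leg = 22.64√3 = 39.21, Hypotenuse = 45.28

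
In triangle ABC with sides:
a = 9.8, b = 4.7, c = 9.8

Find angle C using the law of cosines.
c² = a² + b² − 2ab·cos(C)  ⇒  cos(C) = (a² + b² − c²)/(2ab)
cos(C) = (9.8² + 4.7² − 9.8²)/(2·9.8·4.7) = (96.04 + 22.09 − 96.04)/92.12 = 22.09/92.12 ≈ 0.239796
C = arccos(0.239796) ≈ 76.1255°

C = 76.13°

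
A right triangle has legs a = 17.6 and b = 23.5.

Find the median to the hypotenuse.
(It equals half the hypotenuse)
Hypotenuse c = √(a² + b²) = √(309.76 + 552.25) = √862.01 ≈ 29.36
Median to hypotenuse = c/2 ≈ 29.36/2 ≈ 14.68

Median = 14.68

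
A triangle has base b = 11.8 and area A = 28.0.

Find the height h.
A = ½·b·h  ⇒  h = 2A/b = 2·28.0/11.8 = 56/11.8 ≈ 4.74576

h = 4.746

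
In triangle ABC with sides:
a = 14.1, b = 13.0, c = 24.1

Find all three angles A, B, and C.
Law of cosines for each angle (a² = 198.81, b² = 169, c² = 580.81):
cos(A) = (b² + c² − a²)/(2bc) = (169 + 580.81 − 198.81)/(2·13.0·24.1) = 551/626.6 ≈ 0.879349  ⇒  A ≈ 28.4361°
cos(B) = (a² + c² − b²)/(2ac) = (198.81 + 580.81 − 169)/(2·14.1·24.1) = 610.62/679.62 ≈ 0.898473  ⇒  B ≈ 26.042°
cos(C) = (a² + b² − c²)/(2ab) = (198.81 + 169 − 580.81)/(2·14.1·13.0) = -213/366.6 ≈ -0.581015  ⇒  C ≈ 125.522°
Check: A + B + C ≈ 180°

A = 28.44°, B = 26.04°, C = 125.5°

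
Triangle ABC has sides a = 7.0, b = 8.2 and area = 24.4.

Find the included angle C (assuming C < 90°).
Area = ½·a·b·sin(C)  ⇒  sin(C) = 2·Area/(a·b) = 2·24.4/(7.0·8.2) = 48.8/57.4 ≈ 0.850174
C = arcsin(0.850174) ≈ 58.2306° (taking the acute solution since C < 90°)

C = 58.23°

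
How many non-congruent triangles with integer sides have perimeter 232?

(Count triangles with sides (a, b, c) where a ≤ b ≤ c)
Let a ≤ b ≤ c with a + b + c = 232. The only binding inequality is a + b > c, i.e. 232 − c > c, so c < 232/2; and c ≥ 232/3 since c is the largest side.
So 78 ≤ c ≤ 115. For each c, b runs from ⌈(232 − c)/2⌉ up to c (then a = 232 − b − c satisfies 1 ≤ a ≤ b automatically), giving c − ⌈(232 − c)/2⌉ + 1 choices.
Summing over c: 2 + 3 + 5 + 6 + … + 56 + 57  (38 terms, c = 78, …, 115) = 1121
Check (closed form: nearest integer to p²/48 for even p, (p+3)²/48 for odd p): 232²/48 = 53824/48 ≈ 1121.33 → 1121

1121 triangles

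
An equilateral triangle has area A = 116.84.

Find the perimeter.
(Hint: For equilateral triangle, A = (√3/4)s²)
A = (√3/4)s²  ⇒  s² = 4A/√3 = 4·116.84/√3 = 467.36/1.73205 ≈ 269.83
s ≈ √269.83 ≈ 16.4265
Perimeter = 3s ≈ 3·16.4265 ≈ 49.2795

Perimeter = 49.28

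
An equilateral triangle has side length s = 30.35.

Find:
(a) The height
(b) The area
(a) The height splits the triangle into two 30-60-90 halves: h = s·√3/2 = 30.35·1.73205/2 ≈ 52.5677/2 ≈ 26.2839
(b) Area = (√3/4)·s² = (√3/4)·30.35² = (√3/4)·921.1225 ≈ 0.433013·921.1225 ≈ 398.858

Height = 26.28, Area = 398.9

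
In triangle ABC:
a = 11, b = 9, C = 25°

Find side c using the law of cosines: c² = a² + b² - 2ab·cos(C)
c² = 11² + 9² − 2·11·9·cos(25°)
cos(25°) ≈ 0.906308
c² ≈ 121 + 81 − 198·(0.906308) ≈ 202 − 179.449 ≈ 22.5511
c ≈ √22.5511 ≈ 4.7488

c = 4.749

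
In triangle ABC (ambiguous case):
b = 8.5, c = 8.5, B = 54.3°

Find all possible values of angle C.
b/sin(B) = c/sin(C)  ⇒  sin(C) = c·sin(B)/b = 8.5·sin(54.3°)/8.5
sin(54.3°) ≈ 0.812084
sin(C) ≈ 8.5·0.812084/8.5 ≈ 6.90271/8.5 ≈ 0.812084
Candidate 1: C₁ = arcsin(0.812084) ≈ 54.3°  →  A = 180° − 54.3° − 54.3° ≈ 71.4° > 0, valid
Candidate 2: C₂ = 180° − C₁ ≈ 125.7°  →  A = 180° − 54.3° − 125.7° ≈ 0° ≤ 0, not a valid triangle

C = 54.3° (one solution)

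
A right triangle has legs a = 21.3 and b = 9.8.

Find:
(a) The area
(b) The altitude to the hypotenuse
(a) The legs are perpendicular, so Area = ½·a·b = ½·21.3·9.8 = ½·208.74 = 104.37
(b) Hypotenuse c = √(a² + b²) = √(453.69 + 96.04) = √549.73 ≈ 23.4463
    Area = ½·c·h_c  ⇒  h_c = 2·Area/c = 208.74/23.4463 ≈ 8.90289

Area = 104.37, h_c = 8.903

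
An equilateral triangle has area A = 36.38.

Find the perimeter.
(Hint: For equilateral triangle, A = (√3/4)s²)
A = (√3/4)s²  ⇒  s² = 4A/√3 = 4·36.38/√3 = 145.52/1.73205 ≈ 84.016
s ≈ √84.016 ≈ 9.16602
Perimeter = 3s ≈ 3·9.16602 ≈ 27.4981

Perimeter = 27.5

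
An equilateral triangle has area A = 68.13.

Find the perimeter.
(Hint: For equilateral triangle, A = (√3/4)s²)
A = (√3/4)s²  ⇒  s² = 4A/√3 = 4·68.13/√3 = 272.52/1.73205 ≈ 157.339
s ≈ √157.339 ≈ 12.5435
Perimeter = 3s ≈ 3·12.5435 ≈ 37.6305

Perimeter = 37.63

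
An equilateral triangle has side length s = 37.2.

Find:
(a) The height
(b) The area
(a) The height splits the triangle into two 30-60-90 halves: h = s·√3/2 = 37.2·1.73205/2 ≈ 64.4323/2 ≈ 32.2161
(b) Area = (√3/4)·s² = (√3/4)·37.2² = (√3/4)·1383.84 ≈ 0.433013·1383.84 ≈ 599.22

Height = 32.22, Area = 599.2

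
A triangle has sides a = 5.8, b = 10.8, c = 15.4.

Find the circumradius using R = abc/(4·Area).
First find the area with Heron's formula.
s = (5.8 + 10.8 + 15.4)/2 = 16
Area = √(s(s−a)(s−b)(s−c)) = √(16·10.2·5.2·0.6) ≈ √509.184 ≈ 22.5651
abc = 5.8·10.8·15.4 = 964.656
R = abc/(4·Area) ≈ 964.656/(4·22.5651) = 964.656/90.2604 ≈ 10.6875

R = 10.69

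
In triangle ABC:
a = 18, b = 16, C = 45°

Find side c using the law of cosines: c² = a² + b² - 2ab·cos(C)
c² = 18² + 16² − 2·18·16·cos(45°)
cos(45°) ≈ 0.707107
c² ≈ 324 + 256 − 576·(0.707107) ≈ 580 − 407.294 ≈ 172.706
c ≈ √172.706 ≈ 13.1418

c = 13.14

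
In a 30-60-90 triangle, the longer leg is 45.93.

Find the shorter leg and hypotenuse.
In a 30-60-90 triangle the sides are in ratio 1 : √3 : 2, so short leg = long leg/√3 and hypotenuse = 2·(short leg).
Short leg = 45.93/√3 ≈ 45.93/1.73205 ≈ 26.5177
Hypotenuse = 2·26.5177 ≈ 53.0354

Short leg = 26.52, Hypotenuse = 53.04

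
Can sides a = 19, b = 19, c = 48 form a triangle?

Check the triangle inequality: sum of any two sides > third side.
a + b vs c: 19 + 19 = 38 ≤ 48  ✗
a + c vs b: 19 + 48 = 67 > 19  ✓
b + c vs a: 19 + 48 = 67 > 19  ✓

No: 19 + 19 = 38 is not > 48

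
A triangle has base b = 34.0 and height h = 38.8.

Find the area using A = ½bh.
A = ½·b·h = ½·34.0·38.8 = ½·1319.2 = 659.6

Area = 659.6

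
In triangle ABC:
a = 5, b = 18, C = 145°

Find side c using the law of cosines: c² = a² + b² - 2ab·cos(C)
c² = 5² + 18² − 2·5·18·cos(145°)
cos(145°) ≈ -0.819152
c² ≈ 25 + 324 − 180·(-0.819152) ≈ 349 + 147.447 ≈ 496.447
c ≈ √496.447 ≈ 22.2811

c = 22.28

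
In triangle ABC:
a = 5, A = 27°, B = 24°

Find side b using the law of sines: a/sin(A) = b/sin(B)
a/sin(A) = b/sin(B)  ⇒  b = a·sin(B)/sin(A) = 5·sin(24°)/sin(27°)
sin(24°) ≈ 0.406737, sin(27°) ≈ 0.45399
b ≈ 5·0.406737/0.45399 ≈ 2.03368/0.45399 ≈ 4.47957

b = 4.48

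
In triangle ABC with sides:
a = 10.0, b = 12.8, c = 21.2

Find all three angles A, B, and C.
Law of cosines for each angle (a² = 100, b² = 163.84, c² = 449.44):
cos(A) = (b² + c² − a²)/(2bc) = (163.84 + 449.44 − 100)/(2·12.8·21.2) = 513.28/542.72 ≈ 0.945755  ⇒  A ≈ 18.9584°
cos(B) = (a² + c² − b²)/(2ac) = (100 + 449.44 − 163.84)/(2·10.0·21.2) = 385.6/424 ≈ 0.909434  ⇒  B ≈ 24.5728°
cos(C) = (a² + b² − c²)/(2ab) = (100 + 163.84 − 449.44)/(2·10.0·12.8) = -185.6/256 ≈ -0.725  ⇒  C ≈ 136.469°
Check: A + B + C ≈ 180°

A = 18.96°, B = 24.57°, C = 136.5°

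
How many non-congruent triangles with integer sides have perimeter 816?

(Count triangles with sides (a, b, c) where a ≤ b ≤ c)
Let a ≤ b ≤ c with a + b + c = 816. The only binding inequality is a + b > c, i.e. 816 − c > c, so c < 816/2; and c ≥ 816/3 since c is the largest side.
So 272 ≤ c ≤ 407. For each c, b runs from ⌈(816 − c)/2⌉ up to c (then a = 816 − b − c satisfies 1 ≤ a ≤ b automatically), giving c − ⌈(816 − c)/2⌉ + 1 choices.
Summing over c: 1 + 2 + 4 + 5 + … + 202 + 203  (136 terms, c = 272, …, 407) = 13872
Check (closed form: nearest integer to p²/48 for even p, (p+3)²/48 for odd p): 816²/48 = 665856/48 ≈ 13872.00 → 13872

13872 triangles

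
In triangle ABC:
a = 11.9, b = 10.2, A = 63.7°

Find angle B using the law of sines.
a/sin(A) = b/sin(B)  ⇒  sin(B) = b·sin(A)/a = 10.2·sin(63.7°)/11.9
sin(63.7°) ≈ 0.896486
sin(B) ≈ 10.2·0.896486/11.9 ≈ 9.14416/11.9 ≈ 0.768417
B = arcsin(0.768417) ≈ 50.2119°
(Since b ≤ a we need B ≤ A, so the obtuse alternative 180° − 50.2119° ≈ 129.788° is rejected.)

B = 50.21°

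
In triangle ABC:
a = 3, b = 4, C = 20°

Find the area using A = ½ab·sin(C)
A = ½·a·b·sin(C) = ½·3·4·sin(20°)
sin(20°) ≈ 0.34202
A ≈ ½·12·0.34202 = 6·0.34202 ≈ 2.05212

Area = 2.052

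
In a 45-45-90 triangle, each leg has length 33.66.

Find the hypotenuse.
In a 45-45-90 triangle the sides are in ratio 1 : 1 : √2, so hypotenuse = leg·√2.
Hypotenuse = 33.66·√2 ≈ 33.66·1.41421 ≈ 47.6024

Hypotenuse = 33.66√2 = 47.6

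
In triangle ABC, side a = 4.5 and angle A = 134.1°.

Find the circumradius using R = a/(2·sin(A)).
R = a/(2·sin(A)) = 4.5/(2·sin(134.1°))
sin(134.1°) ≈ 0.718126
R ≈ 4.5/(2·0.718126) = 4.5/1.43625 ≈ 3.13315

R = 3.133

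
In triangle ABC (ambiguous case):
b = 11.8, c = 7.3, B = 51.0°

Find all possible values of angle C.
b/sin(B) = c/sin(C)  ⇒  sin(C) = c·sin(B)/b = 7.3·sin(51.0°)/11.8
sin(51.0°) ≈ 0.777146
sin(C) ≈ 7.3·0.777146/11.8 ≈ 5.67317/11.8 ≈ 0.480777
Candidate 1: C₁ = arcsin(0.480777) ≈ 28.7361°  →  A = 180° − 51.0° − 28.7361° ≈ 100.264° > 0, valid
Candidate 2: C₂ = 180° − C₁ ≈ 151.264°  →  A = 180° − 51.0° − 151.264° ≈ -22.2639° ≤ 0, not a valid triangle

C = 28.74° (one solution)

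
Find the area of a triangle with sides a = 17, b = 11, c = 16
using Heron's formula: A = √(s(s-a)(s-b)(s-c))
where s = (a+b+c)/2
s = (17 + 11 + 16)/2 = 44/2 = 22
s − a = 5, s − b = 11, s − c = 6
s(s−a)(s−b)(s−c) = 22·5·11·6 = 7260
Area = √7260 ≈ 85.2056

s = 22.0, Area = 85.21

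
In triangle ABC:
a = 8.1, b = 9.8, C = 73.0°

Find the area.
Two sides and the included angle (SAS): A = ½·a·b·sin(C) = ½·8.1·9.8·sin(73.0°)
sin(73.0°) ≈ 0.956305
A ≈ ½·79.38·0.956305 = 39.69·0.956305 ≈ 37.9557

Area = 37.96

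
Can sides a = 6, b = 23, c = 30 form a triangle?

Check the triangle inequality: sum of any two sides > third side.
a + b vs c: 6 + 23 = 29 ≤ 30  ✗
a + c vs b: 6 + 30 = 36 > 23  ✓
b + c vs a: 23 + 30 = 53 > 6  ✓

No: 6 + 23 = 29 is not > 30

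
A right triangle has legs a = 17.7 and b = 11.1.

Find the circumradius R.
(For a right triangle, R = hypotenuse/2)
Hypotenuse c = √(a² + b²) = √(313.29 + 123.21) = √436.5 ≈ 20.8926
R = c/2 ≈ 20.8926/2 ≈ 10.4463

R = 10.45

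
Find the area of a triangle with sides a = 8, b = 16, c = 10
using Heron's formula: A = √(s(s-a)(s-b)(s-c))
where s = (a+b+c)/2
s = (8 + 16 + 10)/2 = 34/2 = 17
s − a = 9, s − b = 1, s − c = 7
s(s−a)(s−b)(s−c) = 17·9·1·7 = 1071
Area = √1071 ≈ 32.7261

s = 17.0, Area = 32.73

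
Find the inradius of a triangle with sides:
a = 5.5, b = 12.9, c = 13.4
r = Area/s where s is the semi-perimeter.
s = (5.5 + 12.9 + 13.4)/2 = 31.8/2 = 15.9
Area = √(s(s−a)(s−b)(s−c)) = √(15.9·10.4·3·2.5) ≈ √1240.2 ≈ 35.2165
r ≈ 35.2165/15.9 ≈ 2.21487

r = 2.215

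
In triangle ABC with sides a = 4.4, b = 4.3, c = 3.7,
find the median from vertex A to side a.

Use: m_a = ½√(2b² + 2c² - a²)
m_a = ½√(2·4.3² + 2·3.7² − 4.4²) = ½√(2·18.49 + 2·13.69 − 19.36) = ½√(36.98 + 27.38 − 19.36) = ½√45
√45 ≈ 6.7082, so m_a ≈ 3.3541

m_a = 3.354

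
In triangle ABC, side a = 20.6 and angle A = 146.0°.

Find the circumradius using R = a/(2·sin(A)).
R = a/(2·sin(A)) = 20.6/(2·sin(146.0°))
sin(146.0°) ≈ 0.559193
R ≈ 20.6/(2·0.559193) = 20.6/1.11839 ≈ 18.4194

R = 18.42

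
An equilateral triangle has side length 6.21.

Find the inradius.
r = Area/s with s the semi-perimeter.
Area = (√3/4)·6.21² = (√3/4)·38.5641 ≈ 0.433013·38.5641 ≈ 16.6987
s = 3·6.21/2 = 9.315
r ≈ 16.6987/9.315 ≈ 1.79267
(Equivalently r = side/(2√3) = 6.21/3.4641 ≈ 1.79267.)

r = 1.793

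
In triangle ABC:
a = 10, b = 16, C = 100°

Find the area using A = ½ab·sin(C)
A = ½·a·b·sin(C) = ½·10·16·sin(100°)
sin(100°) ≈ 0.984808
A ≈ ½·160·0.984808 = 80·0.984808 ≈ 78.7846

Area = 78.78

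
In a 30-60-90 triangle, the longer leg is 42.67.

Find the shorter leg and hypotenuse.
In a 30-60-90 triangle the sides are in ratio 1 : √3 : 2, so short leg = long leg/√3 and hypotenuse = 2·(short leg).
Short leg = 42.67/√3 ≈ 42.67/1.73205 ≈ 24.6355
Hypotenuse = 2·24.6355 ≈ 49.2711

Short leg = 24.64, Hypotenuse = 49.27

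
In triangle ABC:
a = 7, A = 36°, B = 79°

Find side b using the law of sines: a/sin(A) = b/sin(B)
a/sin(A) = b/sin(B)  ⇒  b = a·sin(B)/sin(A) = 7·sin(79°)/sin(36°)
sin(79°) ≈ 0.981627, sin(36°) ≈ 0.587785
b ≈ 7·0.981627/0.587785 ≈ 6.87139/0.587785 ≈ 11.6903

b = 11.69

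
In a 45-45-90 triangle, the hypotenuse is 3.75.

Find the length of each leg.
In a 45-45-90 triangle hypotenuse = leg·√2, so leg = hypotenuse/√2.
Leg = 3.75/√2 ≈ 3.75/1.41421 ≈ 2.65165

Each leg = 2.652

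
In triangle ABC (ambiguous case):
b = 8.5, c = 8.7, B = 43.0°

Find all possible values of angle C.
b/sin(B) = c/sin(C)  ⇒  sin(C) = c·sin(B)/b = 8.7·sin(43.0°)/8.5
sin(43.0°) ≈ 0.681998
sin(C) ≈ 8.7·0.681998/8.5 ≈ 5.93339/8.5 ≈ 0.698045
Candidate 1: C₁ = arcsin(0.698045) ≈ 44.2704°  →  A = 180° − 43.0° − 44.2704° ≈ 92.7296° > 0, valid
Candidate 2: C₂ = 180° − C₁ ≈ 135.73°  →  A = 180° − 43.0° − 135.73° ≈ 1.27039° > 0, valid

C = 44.27° or C = 135.7° (two solutions)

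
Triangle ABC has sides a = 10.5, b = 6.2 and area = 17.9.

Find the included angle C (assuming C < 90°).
Area = ½·a·b·sin(C)  ⇒  sin(C) = 2·Area/(a·b) = 2·17.9/(10.5·6.2) = 35.8/65.1 ≈ 0.549923
C = arcsin(0.549923) ≈ 33.3617° (taking the acute solution since C < 90°)

C = 33.36°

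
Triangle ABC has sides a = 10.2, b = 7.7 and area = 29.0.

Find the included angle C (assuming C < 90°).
Area = ½·a·b·sin(C)  ⇒  sin(C) = 2·Area/(a·b) = 2·29.0/(10.2·7.7) = 58/78.54 ≈ 0.738477
C = arcsin(0.738477) ≈ 47.6019° (taking the acute solution since C < 90°)

C = 47.6°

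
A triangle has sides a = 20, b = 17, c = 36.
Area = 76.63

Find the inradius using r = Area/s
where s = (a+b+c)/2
s = (20 + 17 + 36)/2 = 73/2 = 36.5
r = Area/s = 76.63/36.5 ≈ 2.09945

r = 2.099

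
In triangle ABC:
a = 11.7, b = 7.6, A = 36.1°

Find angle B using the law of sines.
a/sin(A) = b/sin(B)  ⇒  sin(B) = b·sin(A)/a = 7.6·sin(36.1°)/11.7
sin(36.1°) ≈ 0.589196
sin(B) ≈ 7.6·0.589196/11.7 ≈ 4.47789/11.7 ≈ 0.382726
B = arcsin(0.382726) ≈ 22.5026°
(Since b ≤ a we need B ≤ A, so the obtuse alternative 180° − 22.5026° ≈ 157.497° is rejected.)

B = 22.5°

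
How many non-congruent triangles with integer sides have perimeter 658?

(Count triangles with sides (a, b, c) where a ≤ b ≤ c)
Let a ≤ b ≤ c with a + b + c = 658. The only binding inequality is a + b > c, i.e. 658 − c > c, so c < 658/2; and c ≥ 658/3 since c is the largest side.
So 220 ≤ c ≤ 328. For each c, b runs from ⌈(658 − c)/2⌉ up to c (then a = 658 − b − c satisfies 1 ≤ a ≤ b automatically), giving c − ⌈(658 − c)/2⌉ + 1 choices.
Summing over c: 2 + 3 + 5 + 6 + … + 162 + 164  (109 terms, c = 220, …, 328) = 9020
Check (closed form: nearest integer to p²/48 for even p, (p+3)²/48 for odd p): 658²/48 = 432964/48 ≈ 9020.08 → 9020

9020 triangles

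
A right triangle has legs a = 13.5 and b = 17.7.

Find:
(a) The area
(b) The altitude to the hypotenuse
(a) The legs are perpendicular, so Area = ½·a·b = ½·13.5·17.7 = ½·238.95 = 119.475
(b) Hypotenuse c = √(a² + b²) = √(182.25 + 313.29) = √495.54 ≈ 22.2607
    Area = ½·c·h_c  ⇒  h_c = 2·Area/c = 238.95/22.2607 ≈ 10.7342

Area = 119.475, h_c = 10.73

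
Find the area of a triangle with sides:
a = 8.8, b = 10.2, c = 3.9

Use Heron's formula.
s = (8.8 + 10.2 + 3.9)/2 = 22.9/2 = 11.45
s − a = 2.65, s − b = 1.25, s − c = 7.55
s(s−a)(s−b)(s−c) = 11.45·2.65·1.25·7.55 ≈ 286.357
Area = √286.357 ≈ 16.9221

Area = 16.92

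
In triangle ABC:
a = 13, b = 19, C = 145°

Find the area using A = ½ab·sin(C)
A = ½·a·b·sin(C) = ½·13·19·sin(145°)
sin(145°) ≈ 0.573576
A ≈ ½·247·0.573576 = 123.5·0.573576 ≈ 70.8367

Area = 70.84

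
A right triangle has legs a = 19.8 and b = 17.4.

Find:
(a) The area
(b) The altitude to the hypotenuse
(a) The legs are perpendicular, so Area = ½·a·b = ½·19.8·17.4 = ½·344.52 = 172.26
(b) Hypotenuse c = √(a² + b²) = √(392.04 + 302.76) = √694.8 ≈ 26.3591
    Area = ½·c·h_c  ⇒  h_c = 2·Area/c = 344.52/26.3591 ≈ 13.0703

Area = 172.26, h_c = 13.07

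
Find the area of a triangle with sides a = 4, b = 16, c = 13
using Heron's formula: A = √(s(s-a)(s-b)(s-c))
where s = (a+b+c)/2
s = (4 + 16 + 13)/2 = 33/2 = 16.5
s − a = 12.5, s − b = 0.5, s − c = 3.5
s(s−a)(s−b)(s−c) = 16.5·12.5·0.5·3.5 = 360.9375
Area = √360.9375 ≈ 18.9984

s = 16.5, Area = 19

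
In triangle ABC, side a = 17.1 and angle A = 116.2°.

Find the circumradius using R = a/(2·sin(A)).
R = a/(2·sin(A)) = 17.1/(2·sin(116.2°))
sin(116.2°) ≈ 0.897258
R ≈ 17.1/(2·0.897258) = 17.1/1.79452 ≈ 9.52903

R = 9.529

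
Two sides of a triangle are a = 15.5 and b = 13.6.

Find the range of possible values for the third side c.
Triangle inequality: |a − b| < c < a + b
|a − b| = |15.5 − 13.6| = 1.9
a + b = 15.5 + 13.6 = 29.1

1.9 < c < 29.1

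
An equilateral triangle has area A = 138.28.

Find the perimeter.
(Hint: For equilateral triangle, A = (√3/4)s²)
A = (√3/4)s²  ⇒  s² = 4A/√3 = 4·138.28/√3 = 553.12/1.73205 ≈ 319.344
s ≈ √319.344 ≈ 17.8702
Perimeter = 3s ≈ 3·17.8702 ≈ 53.6106

Perimeter = 53.61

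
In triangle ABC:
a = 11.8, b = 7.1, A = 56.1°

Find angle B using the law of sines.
a/sin(A) = b/sin(B)  ⇒  sin(B) = b·sin(A)/a = 7.1·sin(56.1°)/11.8
sin(56.1°) ≈ 0.830012
sin(B) ≈ 7.1·0.830012/11.8 ≈ 5.89309/11.8 ≈ 0.499414
B = arcsin(0.499414) ≈ 29.9612°
(Since b ≤ a we need B ≤ A, so the obtuse alternative 180° − 29.9612° ≈ 150.039° is rejected.)

B = 29.96°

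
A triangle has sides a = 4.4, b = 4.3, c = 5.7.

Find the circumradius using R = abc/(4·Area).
First find the area with Heron's formula.
s = (4.4 + 4.3 + 5.7)/2 = 7.2
Area = √(s(s−a)(s−b)(s−c)) = √(7.2·2.8·2.9·1.5) ≈ √87.696 ≈ 9.36461
abc = 4.4·4.3·5.7 = 107.844
R = abc/(4·Area) ≈ 107.844/(4·9.36461) = 107.844/37.4585 ≈ 2.87903

R = 2.879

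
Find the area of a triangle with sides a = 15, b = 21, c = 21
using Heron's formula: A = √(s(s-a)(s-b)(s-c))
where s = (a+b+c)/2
s = (15 + 21 + 21)/2 = 57/2 = 28.5
s − a = 13.5, s − b = 7.5, s − c = 7.5
s(s−a)(s−b)(s−c) = 28.5·13.5·7.5·7.5 = 21642.1875
Area = √21642.1875 ≈ 147.113

s = 28.5, Area = 147.1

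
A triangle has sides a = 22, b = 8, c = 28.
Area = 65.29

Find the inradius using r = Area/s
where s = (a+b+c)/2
s = (22 + 8 + 28)/2 = 58/2 = 29
r = Area/s = 65.29/29 ≈ 2.25138

r = 2.251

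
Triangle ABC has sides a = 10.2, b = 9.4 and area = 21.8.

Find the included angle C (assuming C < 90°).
Area = ½·a·b·sin(C)  ⇒  sin(C) = 2·Area/(a·b) = 2·21.8/(10.2·9.4) = 43.6/95.88 ≈ 0.454735
C = arcsin(0.454735) ≈ 27.0479° (taking the acute solution since C < 90°)

C = 27.05°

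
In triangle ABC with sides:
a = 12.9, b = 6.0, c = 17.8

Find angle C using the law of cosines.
c² = a² + b² − 2ab·cos(C)  ⇒  cos(C) = (a² + b² − c²)/(2ab)
cos(C) = (12.9² + 6.0² − 17.8²)/(2·12.9·6.0) = (166.41 + 36 − 316.84)/154.8 = -114.43/154.8 ≈ -0.739212
C = arccos(-0.739212) ≈ 137.664°

C = 137.7°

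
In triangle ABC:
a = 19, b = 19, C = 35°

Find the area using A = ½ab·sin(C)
A = ½·a·b·sin(C) = ½·19·19·sin(35°)
sin(35°) ≈ 0.573576
A ≈ ½·361·0.573576 = 180.5·0.573576 ≈ 103.531

Area = 103.5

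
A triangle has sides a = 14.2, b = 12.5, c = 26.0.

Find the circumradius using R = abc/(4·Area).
First find the area with Heron's formula.
s = (14.2 + 12.5 + 26.0)/2 = 26.35
Area = √(s(s−a)(s−b)(s−c)) = √(26.35·12.15·13.85·0.35) ≈ √1551.94 ≈ 39.3947
abc = 14.2·12.5·26.0 = 4615
R = abc/(4·Area) ≈ 4615/(4·39.3947) = 4615/157.579 ≈ 29.287

R = 29.29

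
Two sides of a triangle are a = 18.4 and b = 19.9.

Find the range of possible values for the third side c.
Triangle inequality: |a − b| < c < a + b
|a − b| = |18.4 − 19.9| = 1.5
a + b = 18.4 + 19.9 = 38.3

1.5 < c < 38.3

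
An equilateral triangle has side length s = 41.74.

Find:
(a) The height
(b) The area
(a) The height splits the triangle into two 30-60-90 halves: h = s·√3/2 = 41.74·1.73205/2 ≈ 72.2958/2 ≈ 36.1479
(b) Area = (√3/4)·s² = (√3/4)·41.74² = (√3/4)·1742.2276 ≈ 0.433013·1742.2276 ≈ 754.407

Height = 36.15, Area = 754.4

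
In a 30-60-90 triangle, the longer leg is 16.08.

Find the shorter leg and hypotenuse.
In a 30-60-90 triangle the sides are in ratio 1 : √3 : 2, so short leg = long leg/√3 and hypotenuse = 2·(short leg).
Short leg = 16.08/√3 ≈ 16.08/1.73205 ≈ 9.28379
Hypotenuse = 2·9.28379 ≈ 18.5676

Short leg = 9.284, Hypotenuse = 18.57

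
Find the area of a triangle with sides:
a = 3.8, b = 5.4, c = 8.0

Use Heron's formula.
s = (3.8 + 5.4 + 8.0)/2 = 17.2/2 = 8.6
s − a = 4.8, s − b = 3.2, s − c = 0.6
s(s−a)(s−b)(s−c) = 8.6·4.8·3.2·0.6 ≈ 79.2576
Area = √79.2576 ≈ 8.90267

Area = 8.903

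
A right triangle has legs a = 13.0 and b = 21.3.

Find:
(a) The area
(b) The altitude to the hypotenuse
(a) The legs are perpendicular, so Area = ½·a·b = ½·13.0·21.3 = ½·276.9 = 138.45
(b) Hypotenuse c = √(a² + b²) = √(169 + 453.69) = √622.69 ≈ 24.9538
    Area = ½·c·h_c  ⇒  h_c = 2·Area/c = 276.9/24.9538 ≈ 11.0965

Area = 138.45, h_c = 11.1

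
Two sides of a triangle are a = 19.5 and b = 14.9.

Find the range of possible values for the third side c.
Triangle inequality: |a − b| < c < a + b
|a − b| = |19.5 − 14.9| = 4.6
a + b = 19.5 + 14.9 = 34.4

4.6 < c < 34.4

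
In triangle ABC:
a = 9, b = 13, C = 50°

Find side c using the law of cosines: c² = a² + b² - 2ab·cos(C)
c² = 9² + 13² − 2·9·13·cos(50°)
cos(50°) ≈ 0.642788
c² ≈ 81 + 169 − 234·(0.642788) ≈ 250 − 150.412 ≈ 99.5877
c ≈ √99.5877 ≈ 9.97936

c = 9.979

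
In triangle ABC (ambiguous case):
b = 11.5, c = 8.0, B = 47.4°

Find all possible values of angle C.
b/sin(B) = c/sin(C)  ⇒  sin(C) = c·sin(B)/b = 8.0·sin(47.4°)/11.5
sin(47.4°) ≈ 0.736097
sin(C) ≈ 8.0·0.736097/11.5 ≈ 5.88878/11.5 ≈ 0.512068
Candidate 1: C₁ = arcsin(0.512068) ≈ 30.8016°  →  A = 180° − 47.4° − 30.8016° ≈ 101.798° > 0, valid
Candidate 2: C₂ = 180° − C₁ ≈ 149.198°  →  A = 180° − 47.4° − 149.198° ≈ -16.5984° ≤ 0, not a valid triangle

C = 30.8° (one solution)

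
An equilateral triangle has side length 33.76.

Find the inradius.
r = Area/s with s the semi-perimeter.
Area = (√3/4)·33.76² = (√3/4)·1139.7376 ≈ 0.433013·1139.7376 ≈ 493.521
s = 3·33.76/2 = 50.64
r ≈ 493.521/50.64 ≈ 9.74567
(Equivalently r = side/(2√3) = 33.76/3.4641 ≈ 9.74567.)

r = 9.746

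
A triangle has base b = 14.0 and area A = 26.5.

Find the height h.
A = ½·b·h  ⇒  h = 2A/b = 2·26.5/14.0 = 53/14.0 ≈ 3.78571

h = 3.786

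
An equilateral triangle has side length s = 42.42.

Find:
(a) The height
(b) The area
(a) The height splits the triangle into two 30-60-90 halves: h = s·√3/2 = 42.42·1.73205/2 ≈ 73.4736/2 ≈ 36.7368
(b) Area = (√3/4)·s² = (√3/4)·42.42² = (√3/4)·1799.4564 ≈ 0.433013·1799.4564 ≈ 779.187

Height = 36.74, Area = 779.2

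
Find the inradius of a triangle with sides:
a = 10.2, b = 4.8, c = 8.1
r = Area/s where s is the semi-perimeter.
s = (10.2 + 4.8 + 8.1)/2 = 23.1/2 = 11.55
Area = √(s(s−a)(s−b)(s−c)) = √(11.55·1.35·6.75·3.45) ≈ √363.11 ≈ 19.0555
r ≈ 19.0555/11.55 ≈ 1.64982

r = 1.65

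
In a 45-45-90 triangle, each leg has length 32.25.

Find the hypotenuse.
In a 45-45-90 triangle the sides are in ratio 1 : 1 : √2, so hypotenuse = leg·√2.
Hypotenuse = 32.25·√2 ≈ 32.25·1.41421 ≈ 45.6084

Hypotenuse = 32.25√2 = 45.61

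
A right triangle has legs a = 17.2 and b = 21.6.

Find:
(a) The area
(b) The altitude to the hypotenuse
(a) The legs are perpendicular, so Area = ½·a·b = ½·17.2·21.6 = ½·371.52 = 185.76
(b) Hypotenuse c = √(a² + b²) = √(295.84 + 466.56) = √762.4 ≈ 27.6116
    Area = ½·c·h_c  ⇒  h_c = 2·Area/c = 371.52/27.6116 ≈ 13.4552

Area = 185.76, h_c = 13.46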